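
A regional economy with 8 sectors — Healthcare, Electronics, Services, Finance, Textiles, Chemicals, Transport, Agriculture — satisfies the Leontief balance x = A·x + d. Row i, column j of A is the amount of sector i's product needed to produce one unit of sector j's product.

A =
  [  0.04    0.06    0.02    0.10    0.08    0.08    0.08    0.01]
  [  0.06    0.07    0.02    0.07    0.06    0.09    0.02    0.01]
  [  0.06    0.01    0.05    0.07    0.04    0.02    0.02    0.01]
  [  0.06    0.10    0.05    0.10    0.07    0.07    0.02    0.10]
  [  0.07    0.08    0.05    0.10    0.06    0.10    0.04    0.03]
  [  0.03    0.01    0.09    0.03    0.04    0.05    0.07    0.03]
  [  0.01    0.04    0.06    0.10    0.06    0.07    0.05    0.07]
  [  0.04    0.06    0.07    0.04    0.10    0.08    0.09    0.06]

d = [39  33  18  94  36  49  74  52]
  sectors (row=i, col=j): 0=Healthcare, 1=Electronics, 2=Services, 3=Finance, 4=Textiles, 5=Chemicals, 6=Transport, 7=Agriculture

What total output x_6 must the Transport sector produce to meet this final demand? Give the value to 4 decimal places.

Form M = I − A:
  [  0.96   -0.06   -0.02   -0.10   -0.08   -0.08   -0.08   -0.01]
  [ -0.06    0.93   -0.02   -0.07   -0.06   -0.09   -0.02   -0.01]
  [ -0.06   -0.01    0.95   -0.07   -0.04   -0.02   -0.02   -0.01]
  [ -0.06   -0.10   -0.05    0.90   -0.07   -0.07   -0.02   -0.10]
  [ -0.07   -0.08   -0.05   -0.10    0.94   -0.10   -0.04   -0.03]
  [ -0.03   -0.01   -0.09   -0.03   -0.04    0.95   -0.07   -0.03]
  [ -0.01   -0.04   -0.06   -0.10   -0.06   -0.07    0.95   -0.07]
  [ -0.04   -0.06   -0.07   -0.04   -0.10   -0.08   -0.09    0.94]
Leontief inverse L = M⁻¹:
  [  1.0806    0.1098    0.0655    0.1686    0.1332    0.1421    0.1190    0.0489]
  [  0.0950    1.1108    0.0572    0.1254    0.1043    0.1419    0.0537    0.0386]
  [  0.0855    0.0399    1.0753    0.1124    0.0725    0.0554    0.0432    0.0320]
  [  0.1115    0.1607    0.1038    1.1784    0.1378    0.1454    0.0699    0.1436]
  [  0.1160    0.1334    0.0996    0.1734    1.1193    0.1672    0.0844    0.0695]
  [  0.0580    0.0396    0.1237    0.0774    0.0770    1.0896    0.0987    0.0552]
  [  0.0504    0.0869    0.1063    0.1633    0.1130    0.1280    1.0889    0.1087]
  [  0.0853    0.1113    0.1222    0.1144    0.1600    0.1482    0.1363    1.0994]
Total output x = L · d:
  x_0 = 1.0806·39 + 0.1098·33 + 0.0655·18 + 0.1686·94 + 0.1332·36 + 0.1421·49 + 0.1190·74 + 0.0489·52 = 85.9026
  x_1 = 0.0950·39 + 1.1108·33 + 0.0572·18 + 0.1254·94 + 0.1043·36 + 0.1419·49 + 0.0537·74 + 0.0386·52 = 69.8758
  x_2 = 0.0855·39 + 0.0399·33 + 1.0753·18 + 0.1124·94 + 0.0725·36 + 0.0554·49 + 0.0432·74 + 0.0320·52 = 44.7599
  x_3 = 0.1115·39 + 0.1607·33 + 0.1038·18 + 1.1784·94 + 0.1378·36 + 0.1454·49 + 0.0699·74 + 0.1436·52 = 147.0108
  x_4 = 0.1160·39 + 0.1334·33 + 0.0996·18 + 0.1734·94 + 1.1193·36 + 0.1672·49 + 0.0844·74 + 0.0695·52 = 85.3587
  x_5 = 0.0580·39 + 0.0396·33 + 0.1237·18 + 0.0774·94 + 0.0770·36 + 1.0896·49 + 0.0987·74 + 0.0552·52 = 79.4132
  x_6 = 0.0504·39 + 0.0869·33 + 0.1063·18 + 0.1633·94 + 0.1130·36 + 0.1280·49 + 1.0889·74 + 0.1087·52 = 118.6705
  x_7 = 0.0853·39 + 0.1113·33 + 0.1222·18 + 0.1144·94 + 0.1600·36 + 0.1482·49 + 0.1363·74 + 1.0994·52 = 100.2251

118.6705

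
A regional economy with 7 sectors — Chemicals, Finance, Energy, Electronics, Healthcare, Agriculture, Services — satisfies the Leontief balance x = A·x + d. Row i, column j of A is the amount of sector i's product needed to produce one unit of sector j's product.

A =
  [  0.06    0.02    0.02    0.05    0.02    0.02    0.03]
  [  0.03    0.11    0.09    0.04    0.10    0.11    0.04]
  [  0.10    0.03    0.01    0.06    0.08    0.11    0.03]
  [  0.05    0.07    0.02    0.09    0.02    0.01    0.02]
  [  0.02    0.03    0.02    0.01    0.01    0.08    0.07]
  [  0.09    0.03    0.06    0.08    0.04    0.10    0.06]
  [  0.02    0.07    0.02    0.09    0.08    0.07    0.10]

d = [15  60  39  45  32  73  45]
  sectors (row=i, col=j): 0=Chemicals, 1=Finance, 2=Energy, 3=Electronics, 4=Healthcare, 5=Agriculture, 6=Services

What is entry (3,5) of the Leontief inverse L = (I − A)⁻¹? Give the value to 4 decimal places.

L[3,5] = 0.0369

Form M = I − A:
  [  0.94   -0.02   -0.02   -0.05   -0.02   -0.02   -0.03]
  [ -0.03    0.89   -0.09   -0.04   -0.10   -0.11   -0.04]
  [ -0.10   -0.03    0.99   -0.06   -0.08   -0.11   -0.03]
  [ -0.05   -0.07   -0.02    0.91   -0.02   -0.01   -0.02]
  [ -0.02   -0.03   -0.02   -0.01    0.99   -0.08   -0.07]
  [ -0.09   -0.03   -0.06   -0.08   -0.04    0.90   -0.06]
  [ -0.02   -0.07   -0.02   -0.09   -0.08   -0.07    0.90]
Leontief inverse L = M⁻¹:
  [  1.0775    0.0369    0.0306    0.0712    0.0347    0.0396    0.0455]
  [  0.0766    1.1538    0.1236    0.0885    0.1438    0.1780    0.0830]
  [  0.1351    0.0592    1.0328    0.0988    0.1053    0.1517    0.0621]
  [  0.0716    0.0964    0.0366    1.1170    0.0413    0.0369    0.0384]
  [  0.0420    0.0509    0.0357    0.0372    1.0317    0.1109    0.0933]
  [  0.1311    0.0643    0.0840    0.1266    0.0725    1.1474    0.0950]
  [  0.0540    0.1110    0.0466    0.1355    0.1158    0.1209    1.1395]
Total output x = L · d:
  x_0 = 1.0775·15 + 0.0369·60 + 0.0306·39 + 0.0712·45 + 0.0347·32 + 0.0396·73 + 0.0455·45 = 28.8252
  x_1 = 0.0766·15 + 1.1538·60 + 0.1236·39 + 0.0885·45 + 0.1438·32 + 0.1780·73 + 0.0830·45 = 100.5122
  x_2 = 0.1351·15 + 0.0592·60 + 1.0328·39 + 0.0988·45 + 0.1053·32 + 0.1517·73 + 0.0621·45 = 67.5386
  x_3 = 0.0716·15 + 0.0964·60 + 0.0366·39 + 1.1170·45 + 0.0413·32 + 0.0369·73 + 0.0384·45 = 64.2907
  x_4 = 0.0420·15 + 0.0509·60 + 0.0357·39 + 0.0372·45 + 1.0317·32 + 0.1109·73 + 0.0933·45 = 52.0622
  x_5 = 0.1311·15 + 0.0643·60 + 0.0840·39 + 0.1266·45 + 0.0725·32 + 1.1474·73 + 0.0950·45 = 105.1549
  x_6 = 0.0540·15 + 0.1110·60 + 0.0466·39 + 0.1355·45 + 0.1158·32 + 0.1209·73 + 1.1395·45 = 79.1946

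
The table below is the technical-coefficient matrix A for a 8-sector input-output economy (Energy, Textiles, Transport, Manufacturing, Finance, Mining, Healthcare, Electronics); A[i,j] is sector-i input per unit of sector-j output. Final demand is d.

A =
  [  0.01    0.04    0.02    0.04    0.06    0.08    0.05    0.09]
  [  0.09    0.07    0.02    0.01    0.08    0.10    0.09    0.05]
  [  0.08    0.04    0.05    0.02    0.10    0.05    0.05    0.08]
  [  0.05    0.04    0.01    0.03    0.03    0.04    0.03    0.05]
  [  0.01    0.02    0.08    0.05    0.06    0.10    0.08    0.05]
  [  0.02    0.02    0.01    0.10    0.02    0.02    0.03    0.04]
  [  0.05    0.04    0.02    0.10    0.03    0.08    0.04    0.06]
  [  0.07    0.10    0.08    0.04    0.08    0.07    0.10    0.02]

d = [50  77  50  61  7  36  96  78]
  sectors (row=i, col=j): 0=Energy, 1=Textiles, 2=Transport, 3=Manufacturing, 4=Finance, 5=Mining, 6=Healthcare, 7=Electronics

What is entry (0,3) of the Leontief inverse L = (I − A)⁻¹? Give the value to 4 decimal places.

Form M = I − A:
  [  0.99   -0.04   -0.02   -0.04   -0.06   -0.08   -0.05   -0.09]
  [ -0.09    0.93   -0.02   -0.01   -0.08   -0.10   -0.09   -0.05]
  [ -0.08   -0.04    0.95   -0.02   -0.10   -0.05   -0.05   -0.08]
  [ -0.05   -0.04   -0.01    0.97   -0.03   -0.04   -0.03   -0.05]
  [ -0.01   -0.02   -0.08   -0.05    0.94   -0.10   -0.08   -0.05]
  [ -0.02   -0.02   -0.01   -0.10   -0.02    0.98   -0.03   -0.04]
  [ -0.05   -0.04   -0.02   -0.10   -0.03   -0.08    0.96   -0.06]
  [ -0.07   -0.10   -0.08   -0.04   -0.08   -0.07   -0.10    0.98]
Leontief inverse L = M⁻¹:
  [  1.0409    0.0718    0.0458    0.0767    0.0958    0.1237    0.0903    0.1224]
  [  0.1262    1.1080    0.0500    0.0590    0.1257    0.1595    0.1404    0.0967]
  [  0.1152    0.0773    1.0834    0.0620    0.1472    0.1072    0.1002    0.1241]
  [  0.0715    0.0630    0.0270    1.0546    0.0563    0.0726    0.0588    0.0752]
  [  0.0447    0.0522    0.1073    0.0926    1.1001    0.1468    0.1213    0.0898]
  [  0.0404    0.0403    0.0238    0.1207    0.0417    1.0470    0.0535    0.0620]
  [  0.0812    0.0719    0.0422    0.1362    0.0653    0.1232    1.0784    0.0959]
  [  0.1144    0.1416    0.1127    0.0897    0.1334    0.1362    0.1551    1.0738]
Total output x = L · d:
  x_0 = 1.0409·50 + 0.0718·77 + 0.0458·50 + 0.0767·61 + 0.0958·7 + 0.1237·36 + 0.0903·96 + 0.1224·78 = 87.8758
  x_1 = 0.1262·50 + 1.1080·77 + 0.0500·50 + 0.0590·61 + 0.1257·7 + 0.1595·36 + 0.1404·96 + 0.0967·78 = 125.3675
  x_2 = 0.1152·50 + 0.0773·77 + 1.0834·50 + 0.0620·61 + 0.1472·7 + 0.1072·36 + 0.1002·96 + 0.1241·78 = 93.8552
  x_3 = 0.0715·50 + 0.0630·77 + 0.0270·50 + 1.0546·61 + 0.0563·7 + 0.0726·36 + 0.0588·96 + 0.0752·78 = 88.6265
  x_4 = 0.0447·50 + 0.0522·77 + 0.1073·50 + 0.0926·61 + 1.1001·7 + 0.1468·36 + 0.1213·96 + 0.0898·78 = 48.9081
  x_5 = 0.0404·50 + 0.0403·77 + 0.0238·50 + 0.1207·61 + 0.0417·7 + 1.0470·36 + 0.0535·96 + 0.0620·78 = 61.6428
  x_6 = 0.0812·50 + 0.0719·77 + 0.0422·50 + 0.1362·61 + 0.0653·7 + 0.1232·36 + 1.0784·96 + 0.0959·78 = 135.9158
  x_7 = 0.1144·50 + 0.1416·77 + 0.1127·50 + 0.0897·61 + 0.1334·7 + 0.1362·36 + 0.1551·96 + 1.0738·78 = 132.2049

L[0,3] = 0.0767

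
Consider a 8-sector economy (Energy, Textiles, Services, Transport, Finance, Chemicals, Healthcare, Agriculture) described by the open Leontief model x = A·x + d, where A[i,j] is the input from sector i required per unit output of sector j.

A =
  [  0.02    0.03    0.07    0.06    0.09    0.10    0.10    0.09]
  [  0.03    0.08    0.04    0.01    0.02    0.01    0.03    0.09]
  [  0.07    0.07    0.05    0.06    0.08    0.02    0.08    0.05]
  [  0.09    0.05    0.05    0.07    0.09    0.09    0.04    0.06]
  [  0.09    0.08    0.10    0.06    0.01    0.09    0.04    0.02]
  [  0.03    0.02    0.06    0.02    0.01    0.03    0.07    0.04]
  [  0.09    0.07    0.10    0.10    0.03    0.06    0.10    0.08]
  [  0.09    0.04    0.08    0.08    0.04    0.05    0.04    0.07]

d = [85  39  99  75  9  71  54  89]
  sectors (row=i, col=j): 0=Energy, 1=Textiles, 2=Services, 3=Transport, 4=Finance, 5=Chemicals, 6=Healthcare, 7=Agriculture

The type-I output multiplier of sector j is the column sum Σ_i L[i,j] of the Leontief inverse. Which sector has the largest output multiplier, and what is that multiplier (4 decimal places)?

Form M = I − A:
  [  0.98   -0.03   -0.07   -0.06   -0.09   -0.10   -0.10   -0.09]
  [ -0.03    0.92   -0.04   -0.01   -0.02   -0.01   -0.03   -0.09]
  [ -0.07   -0.07    0.95   -0.06   -0.08   -0.02   -0.08   -0.05]
  [ -0.09   -0.05   -0.05    0.93   -0.09   -0.09   -0.04   -0.06]
  [ -0.09   -0.08   -0.10   -0.06    0.99   -0.09   -0.04   -0.02]
  [ -0.03   -0.02   -0.06   -0.02   -0.01    0.97   -0.07   -0.04]
  [ -0.09   -0.07   -0.10   -0.10   -0.03   -0.06    0.90   -0.08]
  [ -0.09   -0.04   -0.08   -0.08   -0.04   -0.05   -0.04    0.93]
Leontief inverse L = M⁻¹:
  [  1.0920    0.0884    0.1459    0.1244    0.1371    0.1591    0.1681    0.1544]
  [  0.0670    1.1129    0.0791    0.0433    0.0465    0.0390    0.0643    0.1294]
  [  0.1306    0.1232    1.1152    0.1157    0.1244    0.0743    0.1391    0.1098]
  [  0.1535    0.1040    0.1204    1.1280    0.1380    0.1496    0.1046    0.1226]
  [  0.1430    0.1286    0.1588    0.1096    1.0561    0.1378    0.1003    0.0792]
  [  0.0662    0.0503    0.0984    0.0544    0.0369    1.0593    0.1076    0.0757]
  [  0.1685    0.1363    0.1827    0.1734    0.0921    0.1283    1.1795    0.1595]
  [  0.1500    0.0901    0.1438    0.1360    0.0892    0.1047    0.1008    1.1301]
Total output x = L · d:
  x_0 = 1.0920·85 + 0.0884·39 + 0.1459·99 + 0.1244·75 + 0.1371·9 + 0.1591·71 + 0.1681·54 + 0.1544·89 = 155.3957
  x_1 = 0.0670·85 + 1.1129·39 + 0.0791·99 + 0.0433·75 + 0.0465·9 + 0.0390·71 + 0.0643·54 + 0.1294·89 = 78.3517
  x_2 = 0.1306·85 + 0.1232·39 + 1.1152·99 + 0.1157·75 + 0.1244·9 + 0.0743·71 + 0.1391·54 + 0.1098·89 = 158.6684
  x_3 = 0.1535·85 + 0.1040·39 + 0.1204·99 + 1.1280·75 + 0.1380·9 + 0.1496·71 + 0.1046·54 + 0.1226·89 = 142.0309
  x_4 = 0.1430·85 + 0.1286·39 + 0.1588·99 + 0.1096·75 + 1.0561·9 + 0.1378·71 + 0.1003·54 + 0.0792·89 = 72.8671
  x_5 = 0.0662·85 + 0.0503·39 + 0.0984·99 + 0.0544·75 + 0.0369·9 + 1.0593·71 + 0.1076·54 + 0.0757·89 = 109.4998
  x_6 = 0.1685·85 + 0.1363·39 + 0.1827·99 + 0.1734·75 + 0.0921·9 + 0.1283·71 + 1.1795·54 + 0.1595·89 = 138.5472
  x_7 = 0.1500·85 + 0.0901·39 + 0.1438·99 + 0.1360·75 + 0.0892·9 + 0.1047·71 + 0.1008·54 + 1.1301·89 = 154.9540
Output multipliers (column sums of L):
  Energy: 1.9708
  Textiles: 1.8337
  Services: 2.0442
  Transport: 1.8847
  Finance: 1.7203
  Chemicals: 1.8522
  Healthcare: 1.9643
  Agriculture: 1.9606

Services (2.0442)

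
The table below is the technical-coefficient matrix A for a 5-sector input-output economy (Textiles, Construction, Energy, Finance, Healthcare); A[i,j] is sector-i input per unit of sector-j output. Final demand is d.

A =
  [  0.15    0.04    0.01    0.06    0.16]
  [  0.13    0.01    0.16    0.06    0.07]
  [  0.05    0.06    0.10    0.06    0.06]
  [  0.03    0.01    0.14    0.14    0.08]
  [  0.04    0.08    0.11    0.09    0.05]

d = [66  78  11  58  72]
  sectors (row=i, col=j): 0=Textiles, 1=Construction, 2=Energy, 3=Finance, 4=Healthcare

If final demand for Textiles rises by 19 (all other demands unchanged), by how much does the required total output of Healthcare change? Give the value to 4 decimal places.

Form M = I − A:
  [  0.85   -0.04   -0.01   -0.06   -0.16]
  [ -0.13    0.99   -0.16   -0.06   -0.07]
  [ -0.05   -0.06    0.90   -0.06   -0.06]
  [ -0.03   -0.01   -0.14    0.86   -0.08]
  [ -0.04   -0.08   -0.11   -0.09    0.95]
Leontief inverse L = M⁻¹:
  [  1.2064    0.0723    0.0718    0.1176    0.2229]
  [  0.1827    1.0427    0.2213    0.1147    0.1312]
  [  0.0891    0.0830    1.1555    0.1034    0.1028]
  [  0.0664    0.0378    0.2095    1.1981    0.1281]
  [  0.0828    0.1040    0.1753    0.1401    1.0971]
Total output x = L · d:
  x_0 = 1.2064·66 + 0.0723·78 + 0.0718·11 + 0.1176·58 + 0.2229·72 = 108.9204
  x_1 = 0.1827·66 + 1.0427·78 + 0.2213·11 + 0.1147·58 + 0.1312·72 = 111.9182
  x_2 = 0.0891·66 + 0.0830·78 + 1.1555·11 + 0.1034·58 + 0.1028·72 = 38.4663
  x_3 = 0.0664·66 + 0.0378·78 + 0.2095·11 + 1.1981·58 + 0.1281·72 = 88.3512
  x_4 = 0.0828·66 + 0.1040·78 + 0.1753·11 + 0.1401·58 + 1.0971·72 = 102.6244
Δx_4 = L[4,0] · Δd_0 = 0.0828 · 19 = 1.5731

1.5731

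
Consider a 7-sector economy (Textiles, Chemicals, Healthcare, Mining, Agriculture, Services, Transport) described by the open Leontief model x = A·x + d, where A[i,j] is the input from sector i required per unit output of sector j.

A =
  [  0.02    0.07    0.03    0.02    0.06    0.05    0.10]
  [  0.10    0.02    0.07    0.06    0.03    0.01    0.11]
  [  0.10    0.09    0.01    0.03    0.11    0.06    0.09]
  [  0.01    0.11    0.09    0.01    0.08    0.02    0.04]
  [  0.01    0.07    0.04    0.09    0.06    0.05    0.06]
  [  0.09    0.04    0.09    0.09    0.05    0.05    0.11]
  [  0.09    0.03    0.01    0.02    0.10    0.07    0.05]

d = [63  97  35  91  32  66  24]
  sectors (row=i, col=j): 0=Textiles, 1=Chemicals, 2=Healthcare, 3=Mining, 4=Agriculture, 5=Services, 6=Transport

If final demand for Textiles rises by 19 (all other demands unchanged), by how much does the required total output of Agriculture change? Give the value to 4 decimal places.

Form M = I − A:
  [  0.98   -0.07   -0.03   -0.02   -0.06   -0.05   -0.10]
  [ -0.10    0.98   -0.07   -0.06   -0.03   -0.01   -0.11]
  [ -0.10   -0.09    0.99   -0.03   -0.11   -0.06   -0.09]
  [ -0.01   -0.11   -0.09    0.99   -0.08   -0.02   -0.04]
  [ -0.01   -0.07   -0.04   -0.09    0.94   -0.05   -0.06]
  [ -0.09   -0.04   -0.09   -0.09   -0.05    0.95   -0.11]
  [ -0.09   -0.03   -0.01   -0.02   -0.10   -0.07    0.95]
Leontief inverse L = M⁻¹:
  [  1.0585    0.1010    0.0562    0.0484    0.1011    0.0774    0.1458]
  [  0.1383    1.0609    0.0956    0.0844    0.0803    0.0423    0.1600]
  [  0.1461    0.1348    1.0474    0.0697    0.1637    0.0967    0.1547]
  [  0.0510    0.1445    0.1164    1.0406    0.1221    0.0465    0.0900]
  [  0.0480    0.1089    0.0727    0.1194    1.1046    0.0769    0.1082]
  [  0.1415    0.0941    0.1279    0.1256    0.1145    1.0908    0.1767]
  [  0.1227    0.0659    0.0389    0.0517    0.1411    0.0991    1.0994]
Total output x = L · d:
  x_0 = 1.0585·63 + 0.1010·97 + 0.0562·35 + 0.0484·91 + 0.1011·32 + 0.0774·66 + 0.1458·24 = 94.7012
  x_1 = 0.1383·63 + 1.0609·97 + 0.0956·35 + 0.0844·91 + 0.0803·32 + 0.0423·66 + 0.1600·24 = 131.8377
  x_2 = 0.1461·63 + 0.1348·97 + 1.0474·35 + 0.0697·91 + 0.1637·32 + 0.0967·66 + 0.1547·24 = 80.6160
  x_3 = 0.0510·63 + 0.1445·97 + 0.1164·35 + 1.0406·91 + 0.1221·32 + 0.0465·66 + 0.0900·24 = 125.1397
  x_4 = 0.0480·63 + 0.1089·97 + 0.0727·35 + 0.1194·91 + 1.1046·32 + 0.0769·66 + 0.1082·24 = 70.0145
  x_5 = 0.1415·63 + 0.0941·97 + 0.1279·35 + 0.1256·91 + 0.1145·32 + 1.0908·66 + 0.1767·24 = 113.8482
  x_6 = 0.1227·63 + 0.0659·97 + 0.0389·35 + 0.0517·91 + 0.1411·32 + 0.0991·66 + 1.0994·24 = 57.6400
Δx_4 = L[4,0] · Δd_0 = 0.0480 · 19 = 0.9124

0.9124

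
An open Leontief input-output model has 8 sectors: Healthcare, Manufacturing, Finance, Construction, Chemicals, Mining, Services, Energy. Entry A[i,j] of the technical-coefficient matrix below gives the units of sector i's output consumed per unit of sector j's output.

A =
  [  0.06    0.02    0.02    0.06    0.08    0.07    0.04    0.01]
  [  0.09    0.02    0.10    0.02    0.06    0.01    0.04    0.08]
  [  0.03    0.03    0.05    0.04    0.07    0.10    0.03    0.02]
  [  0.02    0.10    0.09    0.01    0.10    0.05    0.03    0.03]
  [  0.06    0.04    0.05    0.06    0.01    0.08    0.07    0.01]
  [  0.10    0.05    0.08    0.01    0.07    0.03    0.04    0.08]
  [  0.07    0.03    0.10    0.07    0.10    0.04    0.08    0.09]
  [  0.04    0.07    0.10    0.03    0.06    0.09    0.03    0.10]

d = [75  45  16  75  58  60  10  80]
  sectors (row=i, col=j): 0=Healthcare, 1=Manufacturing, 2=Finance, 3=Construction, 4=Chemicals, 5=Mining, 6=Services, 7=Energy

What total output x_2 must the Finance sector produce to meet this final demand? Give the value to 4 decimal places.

49.8010

Form M = I − A:
  [  0.94   -0.02   -0.02   -0.06   -0.08   -0.07   -0.04   -0.01]
  [ -0.09    0.98   -0.10   -0.02   -0.06   -0.01   -0.04   -0.08]
  [ -0.03   -0.03    0.95   -0.04   -0.07   -0.10   -0.03   -0.02]
  [ -0.02   -0.10   -0.09    0.99   -0.10   -0.05   -0.03   -0.03]
  [ -0.06   -0.04   -0.05   -0.06    0.99   -0.08   -0.07   -0.01]
  [ -0.10   -0.05   -0.08   -0.01   -0.07    0.97   -0.04   -0.08]
  [ -0.07   -0.03   -0.10   -0.07   -0.10   -0.04    0.92   -0.09]
  [ -0.04   -0.07   -0.10   -0.03   -0.06   -0.09   -0.03    0.90]
Leontief inverse L = M⁻¹:
  [  1.0983    0.0483    0.0631    0.0846    0.1217    0.1071    0.0698    0.0386]
  [  0.1300    1.0506    0.1485    0.0508    0.1083    0.0606    0.0724    0.1137]
  [  0.0705    0.0587    1.0956    0.0637    0.1121    0.1385    0.0597    0.0520]
  [  0.0661    0.1292    0.1429    1.0388    0.1455    0.0952    0.0644    0.0665]
  [  0.1012    0.0693    0.0985    0.0854    1.0593    0.1182    0.1006    0.0447]
  [  0.1468    0.0825    0.1340    0.0433    0.1221    1.0826    0.0760    0.1186]
  [  0.1271    0.0760    0.1724    0.1114    0.1682    0.1068    1.1270    0.1398]
  [  0.0946    0.1101    0.1666    0.0632    0.1196    0.1477    0.0694    1.1492]
Total output x = L · d:
  x_0 = 1.0983·75 + 0.0483·45 + 0.0631·16 + 0.0846·75 + 0.1217·58 + 0.1071·60 + 0.0698·10 + 0.0386·80 = 109.1685
  x_1 = 0.1300·75 + 1.0506·45 + 0.1485·16 + 0.0508·75 + 0.1083·58 + 0.0606·60 + 0.0724·10 + 0.1137·80 = 82.9559
  x_2 = 0.0705·75 + 0.0587·45 + 1.0956·16 + 0.0637·75 + 0.1121·58 + 0.1385·60 + 0.0597·10 + 0.0520·80 = 49.8010
  x_3 = 0.0661·75 + 0.1292·45 + 0.1429·16 + 1.0388·75 + 0.1455·58 + 0.0952·60 + 0.0644·10 + 0.0665·80 = 111.0887
  x_4 = 0.1012·75 + 0.0693·45 + 0.0985·16 + 0.0854·75 + 1.0593·58 + 0.1182·60 + 0.1006·10 + 0.0447·80 = 91.8002
  x_5 = 0.1468·75 + 0.0825·45 + 0.1340·16 + 0.0433·75 + 0.1221·58 + 1.0826·60 + 0.0760·10 + 0.1186·80 = 102.3952
  x_6 = 0.1271·75 + 0.0760·45 + 0.1724·16 + 0.1114·75 + 0.1682·58 + 0.1068·60 + 1.1270·10 + 0.1398·80 = 62.6866
  x_7 = 0.0946·75 + 0.1101·45 + 0.1666·16 + 0.0632·75 + 0.1196·58 + 0.1477·60 + 0.0694·10 + 1.1492·80 = 127.8784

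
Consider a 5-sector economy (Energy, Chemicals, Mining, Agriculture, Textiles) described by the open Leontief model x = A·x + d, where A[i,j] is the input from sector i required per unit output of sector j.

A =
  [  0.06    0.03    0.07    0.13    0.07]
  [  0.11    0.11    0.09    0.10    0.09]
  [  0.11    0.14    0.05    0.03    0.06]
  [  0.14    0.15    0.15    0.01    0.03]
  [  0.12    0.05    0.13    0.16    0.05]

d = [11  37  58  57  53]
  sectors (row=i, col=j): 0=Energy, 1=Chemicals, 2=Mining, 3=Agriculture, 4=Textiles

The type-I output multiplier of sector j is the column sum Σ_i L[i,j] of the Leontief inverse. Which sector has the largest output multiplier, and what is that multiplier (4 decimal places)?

Form M = I − A:
  [  0.94   -0.03   -0.07   -0.13   -0.07]
  [ -0.11    0.89   -0.09   -0.10   -0.09]
  [ -0.11   -0.14    0.95   -0.03   -0.06]
  [ -0.14   -0.15   -0.15    0.99   -0.03]
  [ -0.12   -0.05   -0.13   -0.16    0.95]
Leontief inverse L = M⁻¹:
  [  1.1312    0.0957    0.1354    0.1795    0.1066]
  [  0.2054    1.1962    0.1762    0.1766    0.1452]
  [  0.1820    0.2036    1.1149    0.0954    0.1061]
  [  0.2252    0.2299    0.2213    1.0836    0.0866]
  [  0.2165    0.1416    0.2162    0.2275    1.1028]
Total output x = L · d:
  x_0 = 1.1312·11 + 0.0957·37 + 0.1354·58 + 0.1795·57 + 0.1066·53 = 39.7198
  x_1 = 0.2054·11 + 1.1962·37 + 0.1762·58 + 0.1766·57 + 0.1452·53 = 74.4972
  x_2 = 0.1820·11 + 0.2036·37 + 1.1149·58 + 0.0954·57 + 0.1061·53 = 85.2620
  x_3 = 0.2252·11 + 0.2299·37 + 0.2213·58 + 1.0836·57 + 0.0866·53 = 90.1739
  x_4 = 0.2165·11 + 0.1416·37 + 0.2162·58 + 0.2275·57 + 1.1028·53 = 91.5822
Output multipliers (column sums of L):
  Energy: 1.9605
  Chemicals: 1.8669
  Mining: 1.8640
  Agriculture: 1.7627
  Textiles: 1.5473

Energy (1.9605)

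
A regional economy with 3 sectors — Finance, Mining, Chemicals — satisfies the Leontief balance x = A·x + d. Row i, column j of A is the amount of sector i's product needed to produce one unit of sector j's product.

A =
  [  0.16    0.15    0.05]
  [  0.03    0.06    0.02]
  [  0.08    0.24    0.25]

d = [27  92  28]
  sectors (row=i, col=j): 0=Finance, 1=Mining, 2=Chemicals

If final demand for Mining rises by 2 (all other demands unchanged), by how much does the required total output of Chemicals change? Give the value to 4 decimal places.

0.7360

Form M = I − A:
  [  0.84   -0.15   -0.05]
  [ -0.03    0.94   -0.02]
  [ -0.08   -0.24    0.75]
Leontief inverse L = M⁻¹:
  [  1.2063    0.2145    0.0861]
  [  0.0415    1.0785    0.0315]
  [  0.1420    0.3680    1.3526]
Total output x = L · d:
  x_0 = 1.2063·27 + 0.2145·92 + 0.0861·28 = 54.7167
  x_1 = 0.0415·27 + 1.0785·92 + 0.0315·28 = 101.2263
  x_2 = 0.1420·27 + 0.3680·92 + 1.3526·28 = 75.5622
Δx_2 = L[2,1] · Δd_1 = 0.3680 · 2 = 0.7360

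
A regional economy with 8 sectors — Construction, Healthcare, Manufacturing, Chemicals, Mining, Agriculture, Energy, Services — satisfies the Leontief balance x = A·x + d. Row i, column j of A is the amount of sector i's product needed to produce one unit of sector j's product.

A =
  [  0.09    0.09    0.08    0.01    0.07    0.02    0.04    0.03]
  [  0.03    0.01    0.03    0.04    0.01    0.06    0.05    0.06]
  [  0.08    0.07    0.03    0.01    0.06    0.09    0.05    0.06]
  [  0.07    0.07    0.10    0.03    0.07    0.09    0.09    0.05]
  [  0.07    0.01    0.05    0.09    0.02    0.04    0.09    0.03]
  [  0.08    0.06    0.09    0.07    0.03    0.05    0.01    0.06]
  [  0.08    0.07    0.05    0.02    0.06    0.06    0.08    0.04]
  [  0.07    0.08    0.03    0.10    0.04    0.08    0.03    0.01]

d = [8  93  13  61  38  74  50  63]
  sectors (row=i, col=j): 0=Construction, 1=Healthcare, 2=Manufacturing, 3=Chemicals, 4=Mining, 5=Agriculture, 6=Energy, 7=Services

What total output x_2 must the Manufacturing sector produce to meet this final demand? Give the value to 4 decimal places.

52.3357

Form M = I − A:
  [  0.91   -0.09   -0.08   -0.01   -0.07   -0.02   -0.04   -0.03]
  [ -0.03    0.99   -0.03   -0.04   -0.01   -0.06   -0.05   -0.06]
  [ -0.08   -0.07    0.97   -0.01   -0.06   -0.09   -0.05   -0.06]
  [ -0.07   -0.07   -0.10    0.97   -0.07   -0.09   -0.09   -0.05]
  [ -0.07   -0.01   -0.05   -0.09    0.98   -0.04   -0.09   -0.03]
  [ -0.08   -0.06   -0.09   -0.07   -0.03    0.95   -0.01   -0.06]
  [ -0.08   -0.07   -0.05   -0.02   -0.06   -0.06    0.92   -0.04]
  [ -0.07   -0.08   -0.03   -0.10   -0.04   -0.08   -0.03    0.99]
Leontief inverse L = M⁻¹:
  [  1.1419    0.1306    0.1194    0.0404    0.1024    0.0620    0.0799    0.0619]
  [  0.0686    1.0432    0.0614    0.0643    0.0347    0.0924    0.0764    0.0820]
  [  0.1358    0.1145    1.0752    0.0470    0.0934    0.1338    0.0888    0.0931]
  [  0.1422    0.1278    0.1564    1.0733    0.1148    0.1493    0.1426    0.0940]
  [  0.1243    0.0564    0.0951    0.1178    1.0572    0.0843    0.1315    0.0614]
  [  0.1371    0.1080    0.1364    0.1037    0.0673    1.0991    0.0510    0.0949]
  [  0.1375    0.1159    0.0954    0.0545    0.0957    0.1056    1.1227    0.0744]
  [  0.1250    0.1244    0.0795    0.1327    0.0755    0.1264    0.0724    1.0458]
Total output x = L · d:
  x_0 = 1.1419·8 + 0.1306·93 + 0.1194·13 + 0.0404·61 + 0.1024·38 + 0.0620·74 + 0.0799·50 + 0.0619·63 = 41.6667
  x_1 = 0.0686·8 + 1.0432·93 + 0.0614·13 + 0.0643·61 + 0.0347·38 + 0.0924·74 + 0.0764·50 + 0.0820·63 = 119.4305
  x_2 = 0.1358·8 + 0.1145·93 + 1.0752·13 + 0.0470·61 + 0.0934·38 + 0.1338·74 + 0.0888·50 + 0.0931·63 = 52.3357
  x_3 = 0.1422·8 + 0.1278·93 + 0.1564·13 + 1.0733·61 + 0.1148·38 + 0.1493·74 + 0.1426·50 + 0.0940·63 = 108.9919
  x_4 = 0.1243·8 + 0.0564·93 + 0.0951·13 + 0.1178·61 + 1.0572·38 + 0.0843·74 + 0.1315·50 + 0.0614·63 = 71.5212
  x_5 = 0.1371·8 + 0.1080·93 + 0.1364·13 + 0.1037·61 + 0.0673·38 + 1.0991·74 + 0.0510·50 + 0.0949·63 = 111.6604
  x_6 = 0.1375·8 + 0.1159·93 + 0.0954·13 + 0.0545·61 + 0.0957·38 + 0.1056·74 + 1.1227·50 + 0.0744·63 = 88.7154
  x_7 = 0.1250·8 + 0.1244·93 + 0.0795·13 + 0.1327·61 + 0.0755·38 + 0.1264·74 + 0.0724·50 + 1.0458·63 = 103.4298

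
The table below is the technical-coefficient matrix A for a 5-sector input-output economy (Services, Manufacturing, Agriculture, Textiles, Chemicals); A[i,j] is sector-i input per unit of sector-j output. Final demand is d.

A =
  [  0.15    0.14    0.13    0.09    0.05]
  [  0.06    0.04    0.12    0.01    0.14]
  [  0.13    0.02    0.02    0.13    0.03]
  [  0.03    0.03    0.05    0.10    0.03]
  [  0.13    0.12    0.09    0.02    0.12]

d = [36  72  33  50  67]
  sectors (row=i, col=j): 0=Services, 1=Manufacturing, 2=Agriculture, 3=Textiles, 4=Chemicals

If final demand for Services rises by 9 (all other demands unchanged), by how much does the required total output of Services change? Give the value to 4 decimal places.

Form M = I − A:
  [  0.85   -0.14   -0.13   -0.09   -0.05]
  [ -0.06    0.96   -0.12   -0.01   -0.14]
  [ -0.13   -0.02    0.98   -0.13   -0.03]
  [ -0.03   -0.03   -0.05    0.90   -0.03]
  [ -0.13   -0.12   -0.09   -0.02    0.88]
Leontief inverse L = M⁻¹:
  [  1.2464    0.2056    0.2093    0.1597    0.1161]
  [  0.1339    1.0901    0.1714    0.0545    0.1887]
  [  0.1833    0.0622    1.0670    0.1745    0.0626]
  [  0.0636    0.0529    0.0775    1.1304    0.0532]
  [  0.2226    0.1866    0.1652    0.0746    1.1869]
Total output x = L · d:
  x_0 = 1.2464·36 + 0.2056·72 + 0.2093·33 + 0.1597·50 + 0.1161·67 = 82.3507
  x_1 = 0.1339·36 + 1.0901·72 + 0.1714·33 + 0.0545·50 + 0.1887·67 = 104.3282
  x_2 = 0.1833·36 + 0.0622·72 + 1.0670·33 + 0.1745·50 + 0.0626·67 = 59.2170
  x_3 = 0.0636·36 + 0.0529·72 + 0.0775·33 + 1.1304·50 + 0.0532·67 = 68.7396
  x_4 = 0.2226·36 + 0.1866·72 + 0.1652·33 + 0.0746·50 + 1.1869·67 = 110.1469
Δx_0 = L[0,0] · Δd_0 = 1.2464 · 9 = 11.2176

11.2176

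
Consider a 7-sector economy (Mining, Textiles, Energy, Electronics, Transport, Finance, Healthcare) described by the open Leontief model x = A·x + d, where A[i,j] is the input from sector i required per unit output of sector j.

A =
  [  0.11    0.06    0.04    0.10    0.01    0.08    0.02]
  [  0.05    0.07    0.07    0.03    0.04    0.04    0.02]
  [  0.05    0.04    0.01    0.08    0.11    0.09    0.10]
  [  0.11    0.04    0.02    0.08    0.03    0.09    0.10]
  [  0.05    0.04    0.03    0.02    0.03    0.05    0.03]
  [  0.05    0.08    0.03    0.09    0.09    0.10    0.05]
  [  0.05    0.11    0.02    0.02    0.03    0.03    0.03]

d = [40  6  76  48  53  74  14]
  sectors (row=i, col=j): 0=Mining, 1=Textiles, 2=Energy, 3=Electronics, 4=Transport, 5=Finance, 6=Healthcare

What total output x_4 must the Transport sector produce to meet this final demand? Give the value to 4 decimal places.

Form M = I − A:
  [  0.89   -0.06   -0.04   -0.10   -0.01   -0.08   -0.02]
  [ -0.05    0.93   -0.07   -0.03   -0.04   -0.04   -0.02]
  [ -0.05   -0.04    0.99   -0.08   -0.11   -0.09   -0.10]
  [ -0.11   -0.04   -0.02    0.92   -0.03   -0.09   -0.10]
  [ -0.05   -0.04   -0.03   -0.02    0.97   -0.05   -0.03]
  [ -0.05   -0.08   -0.03   -0.09   -0.09    0.90   -0.05]
  [ -0.05   -0.11   -0.02   -0.02   -0.03   -0.03    0.97]
Leontief inverse L = M⁻¹:
  [  1.1648    0.1044    0.0640    0.1508    0.0424    0.1339    0.0565]
  [  0.0853    1.1022    0.0879    0.0628    0.0668    0.0769    0.0461]
  [  0.1021    0.0907    1.0345    0.1239    0.1432    0.1414    0.1351]
  [  0.1668    0.0926    0.0452    1.1305    0.0632    0.1445    0.1360]
  [  0.0781    0.0666    0.0440    0.0461    1.0497    0.0788    0.0488]
  [  0.1047    0.1305    0.0569    0.1383    0.1272    1.1558    0.0885]
  [  0.0809    0.1402    0.0387    0.0465    0.0504    0.0597    1.0489]
Total output x = L · d:
  x_0 = 1.1648·40 + 0.1044·6 + 0.0640·76 + 0.1508·48 + 0.0424·53 + 0.1339·74 + 0.0565·14 = 72.2664
  x_1 = 0.0853·40 + 1.1022·6 + 0.0879·76 + 0.0628·48 + 0.0668·53 + 0.0769·74 + 0.0461·14 = 29.5988
  x_2 = 0.1021·40 + 0.0907·6 + 1.0345·76 + 0.1239·48 + 0.1432·53 + 0.1414·74 + 0.1351·14 = 109.1455
  x_3 = 0.1668·40 + 0.0926·6 + 0.0452·76 + 1.1305·48 + 0.0632·53 + 0.1445·74 + 0.1360·14 = 80.8746
  x_4 = 0.0781·40 + 0.0666·6 + 0.0440·76 + 0.0461·48 + 1.0497·53 + 0.0788·74 + 0.0488·14 = 71.2286
  x_5 = 0.1047·40 + 0.1305·6 + 0.0569·76 + 0.1383·48 + 0.1272·53 + 1.1558·74 + 0.0885·14 = 109.4399
  x_6 = 0.0809·40 + 0.1402·6 + 0.0387·76 + 0.0465·48 + 0.0504·53 + 0.0597·74 + 1.0489·14 = 31.0202

71.2286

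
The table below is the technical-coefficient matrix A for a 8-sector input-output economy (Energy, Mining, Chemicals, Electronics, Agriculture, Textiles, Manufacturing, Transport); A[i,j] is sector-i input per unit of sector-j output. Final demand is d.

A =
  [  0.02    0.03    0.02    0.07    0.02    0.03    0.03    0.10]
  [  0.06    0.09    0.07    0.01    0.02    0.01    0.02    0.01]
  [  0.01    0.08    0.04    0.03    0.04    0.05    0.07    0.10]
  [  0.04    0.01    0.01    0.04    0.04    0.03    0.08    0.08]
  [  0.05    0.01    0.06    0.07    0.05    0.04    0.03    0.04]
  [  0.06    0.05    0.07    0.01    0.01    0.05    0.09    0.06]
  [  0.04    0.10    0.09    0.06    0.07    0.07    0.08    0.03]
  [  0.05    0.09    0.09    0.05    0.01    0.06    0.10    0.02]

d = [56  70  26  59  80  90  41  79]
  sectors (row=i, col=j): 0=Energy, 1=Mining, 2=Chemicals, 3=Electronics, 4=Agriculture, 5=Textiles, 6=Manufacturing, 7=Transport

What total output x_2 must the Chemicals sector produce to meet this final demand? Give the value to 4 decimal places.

Form M = I − A:
  [  0.98   -0.03   -0.02   -0.07   -0.02   -0.03   -0.03   -0.10]
  [ -0.06    0.91   -0.07   -0.01   -0.02   -0.01   -0.02   -0.01]
  [ -0.01   -0.08    0.96   -0.03   -0.04   -0.05   -0.07   -0.10]
  [ -0.04   -0.01   -0.01    0.96   -0.04   -0.03   -0.08   -0.08]
  [ -0.05   -0.01   -0.06   -0.07    0.95   -0.04   -0.03   -0.04]
  [ -0.06   -0.05   -0.07   -0.01   -0.01    0.95   -0.09   -0.06]
  [ -0.04   -0.10   -0.09   -0.06   -0.07   -0.07    0.92   -0.03]
  [ -0.05   -0.09   -0.09   -0.05   -0.01   -0.06   -0.10    0.98]
Leontief inverse L = M⁻¹:
  [  1.0429    0.0633    0.0517    0.0923    0.0362    0.0537    0.0676    0.1267]
  [  0.0777    1.1204    0.0952    0.0277    0.0343    0.0271    0.0442    0.0358]
  [  0.0409    0.1284    1.0856    0.0578    0.0625    0.0811    0.1161    0.1320]
  [  0.0636    0.0452    0.0448    1.0661    0.0595    0.0566    0.1184    0.1081]
  [  0.0725    0.0415    0.0905    0.0953    1.0693    0.0652    0.0678    0.0745]
  [  0.0868    0.0970    0.1117    0.0378    0.0324    1.0808    0.1339    0.0959]
  [  0.0767    0.1552    0.1415    0.0949    0.1003    0.1071    1.1340    0.0770]
  [  0.0812    0.1424    0.1356    0.0799    0.0369    0.0933    0.1488    1.0623]
Total output x = L · d:
  x_0 = 1.0429·56 + 0.0633·70 + 0.0517·26 + 0.0923·59 + 0.0362·80 + 0.0537·90 + 0.0676·41 + 0.1267·79 = 90.1411
  x_1 = 0.0777·56 + 1.1204·70 + 0.0952·26 + 0.0277·59 + 0.0343·80 + 0.0271·90 + 0.0442·41 + 0.0358·79 = 96.7142
  x_2 = 0.0409·56 + 0.1284·70 + 1.0856·26 + 0.0578·59 + 0.0625·80 + 0.0811·90 + 0.1161·41 + 0.1320·79 = 70.4044
  x_3 = 0.0636·56 + 0.0452·70 + 0.0448·26 + 1.0661·59 + 0.0595·80 + 0.0566·90 + 0.1184·41 + 0.1081·79 = 94.0366
  x_4 = 0.0725·56 + 0.0415·70 + 0.0905·26 + 0.0953·59 + 1.0693·80 + 0.0652·90 + 0.0678·41 + 0.0745·79 = 115.0271
  x_5 = 0.0868·56 + 0.0970·70 + 0.1117·26 + 0.0378·59 + 0.0324·80 + 1.0808·90 + 0.1339·41 + 0.0959·79 = 129.7189
  x_6 = 0.0767·56 + 0.1552·70 + 0.1415·26 + 0.0949·59 + 0.1003·80 + 0.1071·90 + 1.1340·41 + 0.0770·79 = 94.6869
  x_7 = 0.0812·56 + 0.1424·70 + 0.1356·26 + 0.0799·59 + 0.0369·80 + 0.0933·90 + 0.1488·41 + 1.0623·79 = 124.1343

70.4044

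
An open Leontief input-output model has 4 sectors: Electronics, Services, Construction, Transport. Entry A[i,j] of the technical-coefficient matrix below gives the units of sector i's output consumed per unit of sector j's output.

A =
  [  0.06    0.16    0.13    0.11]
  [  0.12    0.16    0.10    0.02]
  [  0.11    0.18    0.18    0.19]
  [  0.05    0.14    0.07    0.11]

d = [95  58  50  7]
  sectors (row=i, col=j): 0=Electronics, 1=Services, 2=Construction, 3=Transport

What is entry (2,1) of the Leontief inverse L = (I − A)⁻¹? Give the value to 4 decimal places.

Form M = I − A:
  [  0.94   -0.16   -0.13   -0.11]
  [ -0.12    0.84   -0.10   -0.02]
  [ -0.11   -0.18    0.82   -0.19]
  [ -0.05   -0.14   -0.07    0.89]
Leontief inverse L = M⁻¹:
  [  1.1401    0.3003    0.2342    0.1977]
  [  0.1918    1.2845    0.1951    0.0942]
  [  0.2209    0.3799    1.3281    0.3194]
  [  0.1116    0.2488    0.1483    1.1746]
Total output x = L · d:
  x_0 = 1.1401·95 + 0.3003·58 + 0.2342·50 + 0.1977·7 = 138.8218
  x_1 = 0.1918·95 + 1.2845·58 + 0.1951·50 + 0.0942·7 = 103.1408
  x_2 = 0.2209·95 + 0.3799·58 + 1.3281·50 + 0.3194·7 = 111.6625
  x_3 = 0.1116·95 + 0.2488·58 + 0.1483·50 + 1.1746·7 = 40.6710

L[2,1] = 0.3799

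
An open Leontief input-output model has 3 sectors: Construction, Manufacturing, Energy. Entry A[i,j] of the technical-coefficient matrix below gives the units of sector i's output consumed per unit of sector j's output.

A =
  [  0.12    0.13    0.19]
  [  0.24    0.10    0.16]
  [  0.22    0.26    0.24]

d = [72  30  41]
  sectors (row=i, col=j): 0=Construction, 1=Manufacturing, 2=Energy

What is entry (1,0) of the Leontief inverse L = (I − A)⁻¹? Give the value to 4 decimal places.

Form M = I − A:
  [  0.88   -0.13   -0.19]
  [ -0.24    0.90   -0.16]
  [ -0.22   -0.26    0.76]
Leontief inverse L = M⁻¹:
  [  1.3176    0.3040    0.3934]
  [  0.4463    1.2860    0.3823]
  [  0.5341    0.5279    1.5605]
Total output x = L · d:
  x_0 = 1.3176·72 + 0.3040·30 + 0.3934·41 = 120.1166
  x_1 = 0.4463·72 + 1.2860·30 + 0.3823·41 = 86.3907
  x_2 = 0.5341·72 + 0.5279·30 + 1.5605·41 = 118.2727

L[1,0] = 0.4463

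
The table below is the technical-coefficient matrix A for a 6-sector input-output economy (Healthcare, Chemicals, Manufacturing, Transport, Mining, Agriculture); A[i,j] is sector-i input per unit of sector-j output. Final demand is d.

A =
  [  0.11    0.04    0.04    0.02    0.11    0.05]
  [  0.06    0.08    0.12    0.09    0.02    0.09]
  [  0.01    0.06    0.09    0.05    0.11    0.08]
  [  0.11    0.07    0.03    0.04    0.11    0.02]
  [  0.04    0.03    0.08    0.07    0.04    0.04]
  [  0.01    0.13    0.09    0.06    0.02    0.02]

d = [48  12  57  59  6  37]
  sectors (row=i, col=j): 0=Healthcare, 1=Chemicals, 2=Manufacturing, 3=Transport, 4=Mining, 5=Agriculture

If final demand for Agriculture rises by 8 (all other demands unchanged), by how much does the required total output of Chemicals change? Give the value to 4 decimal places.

Form M = I − A:
  [  0.89   -0.04   -0.04   -0.02   -0.11   -0.05]
  [ -0.06    0.92   -0.12   -0.09   -0.02   -0.09]
  [ -0.01   -0.06    0.91   -0.05   -0.11   -0.08]
  [ -0.11   -0.07   -0.03    0.96   -0.11   -0.02]
  [ -0.04   -0.03   -0.08   -0.07    0.96   -0.04]
  [ -0.01   -0.13   -0.09   -0.06   -0.02    0.98]
Leontief inverse L = M⁻¹:
  [  1.1435    0.0751    0.0828    0.0510    0.1496    0.0791]
  [  0.0993    1.1335    0.1774    0.1310    0.0730    0.1293]
  [  0.0387    0.1036    1.1415    0.0879    0.1498    0.1126]
  [  0.1479    0.1051    0.0741    1.0727    0.1516    0.0513]
  [  0.0664    0.0619    0.1152    0.0957    1.0761    0.0643]
  [  0.0388    0.1683    0.1361    0.0936    0.0562    1.0532]
Total output x = L · d:
  x_0 = 1.1435·48 + 0.0751·12 + 0.0828·57 + 0.0510·59 + 0.1496·6 + 0.0791·37 = 67.3461
  x_1 = 0.0993·48 + 1.1335·12 + 0.1774·57 + 0.1310·59 + 0.0730·6 + 0.1293·37 = 41.4279
  x_2 = 0.0387·48 + 0.1036·12 + 1.1415·57 + 0.0879·59 + 0.1498·6 + 0.1126·37 = 78.4154
  x_3 = 0.1479·48 + 0.1051·12 + 0.0741·57 + 1.0727·59 + 0.1516·6 + 0.0513·37 = 78.6845
  x_4 = 0.0664·48 + 0.0619·12 + 0.1152·57 + 0.0957·59 + 1.0761·6 + 0.0643·37 = 24.9755
  x_5 = 0.0388·48 + 0.1683·12 + 0.1361·57 + 0.0936·59 + 0.0562·6 + 1.0532·37 = 56.4664
Δx_1 = L[1,5] · Δd_5 = 0.1293 · 8 = 1.0343

1.0343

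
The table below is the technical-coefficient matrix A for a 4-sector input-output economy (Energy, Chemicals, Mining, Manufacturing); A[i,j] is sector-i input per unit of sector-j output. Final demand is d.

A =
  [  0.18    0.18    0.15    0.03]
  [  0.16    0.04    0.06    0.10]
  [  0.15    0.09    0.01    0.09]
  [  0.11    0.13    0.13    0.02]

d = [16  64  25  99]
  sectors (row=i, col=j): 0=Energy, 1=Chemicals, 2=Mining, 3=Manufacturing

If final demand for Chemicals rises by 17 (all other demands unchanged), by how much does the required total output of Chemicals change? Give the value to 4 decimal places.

Form M = I − A:
  [  0.82   -0.18   -0.15   -0.03]
  [ -0.16    0.96   -0.06   -0.10]
  [ -0.15   -0.09    0.99   -0.09]
  [ -0.11   -0.13   -0.13    0.98]
Leontief inverse L = M⁻¹:
  [  1.3291    0.2831    0.2304    0.0907]
  [  0.2593    1.1201    0.1247    0.1337]
  [  0.2446    0.1631    1.0732    0.1227]
  [  0.2160    0.2020    0.1848    1.0646]
Total output x = L · d:
  x_0 = 1.3291·16 + 0.2831·64 + 0.2304·25 + 0.0907·99 = 54.1273
  x_1 = 0.2593·16 + 1.1201·64 + 0.1247·25 + 0.1337·99 = 92.1872
  x_2 = 0.2446·16 + 0.1631·64 + 1.0732·25 + 0.1227·99 = 53.3251
  x_3 = 0.2160·16 + 0.2020·64 + 0.1848·25 + 1.0646·99 = 126.3986
Δx_1 = L[1,1] · Δd_1 = 1.1201 · 17 = 19.0414

19.0414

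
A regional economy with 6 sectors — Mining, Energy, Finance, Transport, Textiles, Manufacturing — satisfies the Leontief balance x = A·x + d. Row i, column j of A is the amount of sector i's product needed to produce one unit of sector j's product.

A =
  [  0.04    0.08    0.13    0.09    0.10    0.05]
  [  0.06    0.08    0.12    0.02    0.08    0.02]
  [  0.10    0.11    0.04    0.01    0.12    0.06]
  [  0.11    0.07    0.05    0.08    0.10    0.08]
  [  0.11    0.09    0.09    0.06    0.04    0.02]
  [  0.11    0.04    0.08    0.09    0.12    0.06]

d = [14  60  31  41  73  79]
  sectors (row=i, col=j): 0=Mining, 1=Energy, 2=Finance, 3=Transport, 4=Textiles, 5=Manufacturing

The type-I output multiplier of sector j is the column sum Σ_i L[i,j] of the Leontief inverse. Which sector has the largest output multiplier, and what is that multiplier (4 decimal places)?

Form M = I − A:
  [  0.96   -0.08   -0.13   -0.09   -0.10   -0.05]
  [ -0.06    0.92   -0.12   -0.02   -0.08   -0.02]
  [ -0.10   -0.11    0.96   -0.01   -0.12   -0.06]
  [ -0.11   -0.07   -0.05    0.92   -0.10   -0.08]
  [ -0.11   -0.09   -0.09   -0.06    0.96   -0.02]
  [ -0.11   -0.04   -0.08   -0.09   -0.12    0.94]
Leontief inverse L = M⁻¹:
  [  1.1189    0.1534    0.2022    0.1357    0.1801    0.0911]
  [  0.1175    1.1384    0.1783    0.0522    0.1410    0.0493]
  [  0.1651    0.1740    1.1139    0.0533    0.1880    0.0921]
  [  0.1867    0.1408    0.1290    1.1333    0.1805    0.1215]
  [  0.1703    0.1518    0.1557    0.0993    1.1086    0.0543]
  [  0.1896    0.1141    0.1583    0.1438    0.2019    1.1030]
Total output x = L · d:
  x_0 = 1.1189·14 + 0.1534·60 + 0.2022·31 + 0.1357·41 + 0.1801·73 + 0.0911·79 = 57.0429
  x_1 = 0.1175·14 + 1.1384·60 + 0.1783·31 + 0.0522·41 + 0.1410·73 + 0.0493·79 = 91.8006
  x_2 = 0.1651·14 + 0.1740·60 + 1.1139·31 + 0.0533·41 + 0.1880·73 + 0.0921·79 = 70.4671
  x_3 = 0.1867·14 + 0.1408·60 + 0.1290·31 + 1.1333·41 + 0.1805·73 + 0.1215·79 = 84.3028
  x_4 = 0.1703·14 + 0.1518·60 + 0.1557·31 + 0.0993·41 + 1.1086·73 + 0.0543·79 = 105.6047
  x_5 = 0.1896·14 + 0.1141·60 + 0.1583·31 + 0.1438·41 + 0.2019·73 + 1.1030·79 = 122.1744
Output multipliers (column sums of L):
  Mining: 1.9482
  Energy: 1.8724
  Finance: 1.9372
  Transport: 1.6176
  Textiles: 2.0002
  Manufacturing: 1.5112

Textiles (2.0002)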